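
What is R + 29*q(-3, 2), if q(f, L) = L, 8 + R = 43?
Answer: 93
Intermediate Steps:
R = 35 (R = -8 + 43 = 35)
R + 29*q(-3, 2) = 35 + 29*2 = 35 + 58 = 93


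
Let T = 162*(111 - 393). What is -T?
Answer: 45684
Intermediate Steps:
T = -45684 (T = 162*(-282) = -45684)
-T = -1*(-45684) = 45684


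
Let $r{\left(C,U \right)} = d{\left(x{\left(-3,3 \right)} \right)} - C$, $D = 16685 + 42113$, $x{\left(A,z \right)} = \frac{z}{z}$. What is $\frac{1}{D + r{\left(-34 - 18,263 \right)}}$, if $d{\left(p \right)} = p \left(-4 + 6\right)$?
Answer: $\frac{1}{58852} \approx 1.6992 \cdot 10^{-5}$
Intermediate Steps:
$x{\left(A,z \right)} = 1$
$d{\left(p \right)} = 2 p$ ($d{\left(p \right)} = p 2 = 2 p$)
$D = 58798$
$r{\left(C,U \right)} = 2 - C$ ($r{\left(C,U \right)} = 2 \cdot 1 - C = 2 - C$)
$\frac{1}{D + r{\left(-34 - 18,263 \right)}} = \frac{1}{58798 + \left(2 - \left(-34 - 18\right)\right)} = \frac{1}{58798 + \left(2 - -52\right)} = \frac{1}{58798 + \left(2 + 52\right)} = \frac{1}{58798 + 54} = \frac{1}{58852}$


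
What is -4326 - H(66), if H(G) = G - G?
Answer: -4326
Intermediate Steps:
H(G) = 0
-4326 - H(66) = -4326 - 1*0 = -4326 + 0 = -4326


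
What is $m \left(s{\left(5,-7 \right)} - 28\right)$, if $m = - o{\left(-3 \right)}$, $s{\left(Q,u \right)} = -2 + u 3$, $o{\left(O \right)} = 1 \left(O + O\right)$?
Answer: $-306$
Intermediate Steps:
$o{\left(O \right)} = 2 O$ ($o{\left(O \right)} = 1 \cdot 2 O = 2 O$)
$s{\left(Q,u \right)} = -2 + 3 u$
$m = 6$ ($m = - 2 \left(-3\right) = \left(-1\right) \left(-6\right) = 6$)
$m \left(s{\left(5,-7 \right)} - 28\right) = 6 \left(\left(-2 + 3 \left(-7\right)\right) - 28\right) = 6 \left(\left(-2 - 21\right) - 28\right) = 6 \left(-23 - 28\right) = 6 \left(-51\right) = -306$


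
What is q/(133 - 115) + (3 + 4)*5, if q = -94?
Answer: 268/9 ≈ 29.778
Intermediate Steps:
q/(133 - 115) + (3 + 4)*5 = -94/(133 - 115) + (3 + 4)*5 = -94/18 + 7*5 = (1/18)*(-94) + 35 = -47/9 + 35 = 268/9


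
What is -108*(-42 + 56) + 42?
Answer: -1470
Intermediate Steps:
-108*(-42 + 56) + 42 = -108*14 + 42 = -1512 + 42 = -1470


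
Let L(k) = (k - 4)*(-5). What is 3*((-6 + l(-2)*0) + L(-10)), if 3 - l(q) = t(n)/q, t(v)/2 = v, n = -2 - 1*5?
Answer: 192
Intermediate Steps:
L(k) = 20 - 5*k (L(k) = (-4 + k)*(-5) = 20 - 5*k)
n = -7 (n = -2 - 5 = -7)
t(v) = 2*v
l(q) = 3 + 14/q (l(q) = 3 - 2*(-7)/q = 3 - (-14)/q = 3 + 14/q)
3*((-6 + l(-2)*0) + L(-10)) = 3*((-6 + (3 + 14/(-2))*0) + (20 - 5*(-10))) = 3*((-6 + (3 + 14*(-½))*0) + (20 + 50)) = 3*((-6 + (3 - 7)*0) + 70) = 3*((-6 - 4*0) + 70) = 3*((-6 + 0) + 70) = 3*(-6 + 70) = 3*64 = 192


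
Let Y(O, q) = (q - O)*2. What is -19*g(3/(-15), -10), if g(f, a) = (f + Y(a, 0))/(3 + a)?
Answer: 1881/35 ≈ 53.743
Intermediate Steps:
Y(O, q) = -2*O + 2*q
g(f, a) = (f - 2*a)/(3 + a) (g(f, a) = (f + (-2*a + 2*0))/(3 + a) = (f + (-2*a + 0))/(3 + a) = (f - 2*a)/(3 + a))
-19*g(3/(-15), -10) = -19*(3/(-15) - 2*(-10))/(3 - 10) = -19*(3*(-1/15) + 20)/(-7) = -(-19)*(-1/5 + 20)/7 = -(-19)*99/(7*5) = -19*(-99/35) = 1881/35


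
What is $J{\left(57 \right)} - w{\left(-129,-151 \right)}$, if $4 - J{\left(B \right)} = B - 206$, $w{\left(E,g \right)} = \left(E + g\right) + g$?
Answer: $584$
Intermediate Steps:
$w{\left(E,g \right)} = E + 2 g$
$J{\left(B \right)} = 210 - B$ ($J{\left(B \right)} = 4 - \left(B - 206\right) = 4 - \left(-206 + B\right) = 210 - B$)
$J{\left(57 \right)} - w{\left(-129,-151 \right)} = \left(210 - 57\right) - \left(-129 + 2 \left(-151\right)\right) = \left(210 - 57\right) - \left(-129 - 302\right) = 153 - -431 = 153 + 431 = 584$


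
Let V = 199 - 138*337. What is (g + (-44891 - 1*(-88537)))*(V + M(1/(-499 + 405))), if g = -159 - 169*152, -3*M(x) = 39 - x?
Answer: -77498275853/94 ≈ -8.2445e+8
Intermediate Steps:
V = -46307 (V = 199 - 46506 = -46307)
M(x) = -13 + x/3 (M(x) = -(39 - x)/3 = -13 + x/3)
g = -25847 (g = -159 - 25688 = -25847)
(g + (-44891 - 1*(-88537)))*(V + M(1/(-499 + 405))) = (-25847 + (-44891 - 1*(-88537)))*(-46307 + (-13 + 1/(3*(-499 + 405)))) = (-25847 + (-44891 + 88537))*(-46307 + (-13 + (⅓)/(-94))) = (-25847 + 43646)*(-46307 + (-13 + (⅓)*(-1/94))) = 17799*(-46307 + (-13 - 1/282)) = 17799*(-46307 - 3667/282) = 17799*(-13062241/282) = -77498275853/94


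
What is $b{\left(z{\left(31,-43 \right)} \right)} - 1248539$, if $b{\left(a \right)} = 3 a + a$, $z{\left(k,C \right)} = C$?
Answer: $-1248711$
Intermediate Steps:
$b{\left(a \right)} = 4 a$
$b{\left(z{\left(31,-43 \right)} \right)} - 1248539 = 4 \left(-43\right) - 1248539 = -172 - 1248539 = -1248711$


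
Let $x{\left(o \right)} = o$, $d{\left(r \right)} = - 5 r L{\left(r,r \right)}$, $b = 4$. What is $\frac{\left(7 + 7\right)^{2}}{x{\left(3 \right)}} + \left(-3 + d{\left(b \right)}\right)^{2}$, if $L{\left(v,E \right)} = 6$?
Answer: $\frac{45583}{3} \approx 15194.0$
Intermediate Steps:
$d{\left(r \right)} = - 30 r$ ($d{\left(r \right)} = - 5 r 6 = - 30 r$)
$\frac{\left(7 + 7\right)^{2}}{x{\left(3 \right)}} + \left(-3 + d{\left(b \right)}\right)^{2} = \frac{\left(7 + 7\right)^{2}}{3} + \left(-3 - 120\right)^{2} = \frac{14^{2}}{3} + \left(-3 - 120\right)^{2} = \frac{1}{3} \cdot 196 + \left(-123\right)^{2} = \frac{196}{3} + 15129 = \frac{45583}{3}$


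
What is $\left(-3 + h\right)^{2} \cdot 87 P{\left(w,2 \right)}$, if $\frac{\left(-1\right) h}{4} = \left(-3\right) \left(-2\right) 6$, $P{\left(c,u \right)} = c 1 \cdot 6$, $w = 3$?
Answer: $33839694$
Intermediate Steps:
$P{\left(c,u \right)} = 6 c$ ($P{\left(c,u \right)} = c 6 = 6 c$)
$h = -144$ ($h = - 4 \left(-3\right) \left(-2\right) 6 = - 4 \cdot 6 \cdot 6 = \left(-4\right) 36 = -144$)
$\left(-3 + h\right)^{2} \cdot 87 P{\left(w,2 \right)} = \left(-3 - 144\right)^{2} \cdot 87 \cdot 6 \cdot 3 = \left(-147\right)^{2} \cdot 87 \cdot 18 = 21609 \cdot 87 \cdot 18 = 1879983 \cdot 18 = 33839694$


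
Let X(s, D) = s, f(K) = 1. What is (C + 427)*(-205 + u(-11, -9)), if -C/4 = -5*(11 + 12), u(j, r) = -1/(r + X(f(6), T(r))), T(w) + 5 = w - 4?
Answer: -1453793/8 ≈ -1.8172e+5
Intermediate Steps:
T(w) = -9 + w (T(w) = -5 + (w - 4) = -5 + (-4 + w) = -9 + w)
u(j, r) = -1/(1 + r) (u(j, r) = -1/(r + 1) = -1/(1 + r))
C = 460 (C = -(-20)*(11 + 12) = -(-20)*23 = -4*(-115) = 460)
(C + 427)*(-205 + u(-11, -9)) = (460 + 427)*(-205 - 1/(1 - 9)) = 887*(-205 - 1/(-8)) = 887*(-205 - 1*(-1/8)) = 887*(-205 + 1/8) = 887*(-1639/8) = -1453793/8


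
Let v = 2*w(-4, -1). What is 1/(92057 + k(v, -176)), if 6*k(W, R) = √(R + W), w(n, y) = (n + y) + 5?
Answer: 828513/76270421285 - 6*I*√11/76270421285 ≈ 1.0863e-5 - 2.6091e-10*I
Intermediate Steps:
w(n, y) = 5 + n + y
v = 0 (v = 2*(5 - 4 - 1) = 2*0 = 0)
k(W, R) = √(R + W)/6
1/(92057 + k(v, -176)) = 1/(92057 + √(-176 + 0)/6) = 1/(92057 + √(-176)/6) = 1/(92057 + (4*I*√11)/6) = 1/(92057 + 2*I*√11/3)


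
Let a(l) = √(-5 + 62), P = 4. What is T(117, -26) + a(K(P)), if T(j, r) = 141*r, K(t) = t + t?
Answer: -3666 + √57 ≈ -3658.4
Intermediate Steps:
K(t) = 2*t
a(l) = √57
T(117, -26) + a(K(P)) = 141*(-26) + √57 = -3666 + √57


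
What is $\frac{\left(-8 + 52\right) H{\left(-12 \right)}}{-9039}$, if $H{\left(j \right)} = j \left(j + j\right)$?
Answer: $- \frac{4224}{3013} \approx -1.4019$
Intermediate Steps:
$H{\left(j \right)} = 2 j^{2}$ ($H{\left(j \right)} = j 2 j = 2 j^{2}$)
$\frac{\left(-8 + 52\right) H{\left(-12 \right)}}{-9039} = \frac{\left(-8 + 52\right) 2 \left(-12\right)^{2}}{-9039} = 44 \cdot 2 \cdot 144 \left(- \frac{1}{9039}\right) = 44 \cdot 288 \left(- \frac{1}{9039}\right) = 12672 \left(- \frac{1}{9039}\right) = - \frac{4224}{3013}$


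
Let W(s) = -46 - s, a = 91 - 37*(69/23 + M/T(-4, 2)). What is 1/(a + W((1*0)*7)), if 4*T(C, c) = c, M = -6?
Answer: 1/378 ≈ 0.0026455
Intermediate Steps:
T(C, c) = c/4
a = 424 (a = 91 - 37*(69/23 - 6/((1/4)*2)) = 91 - 37*(69*(1/23) - 6/1/2) = 91 - 37*(3 - 6*2) = 91 - 37*(3 - 12) = 91 - 37*(-9) = 91 + 333 = 424)
1/(a + W((1*0)*7)) = 1/(424 + (-46 - 1*0*7)) = 1/(424 + (-46 - 0*7)) = 1/(424 + (-46 - 1*0)) = 1/(424 + (-46 + 0)) = 1/(424 - 46) = 1/378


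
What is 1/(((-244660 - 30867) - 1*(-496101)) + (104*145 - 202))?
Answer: 1/235452 ≈ 4.2472e-6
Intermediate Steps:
1/(((-244660 - 30867) - 1*(-496101)) + (104*145 - 202)) = 1/((-275527 + 496101) + (15080 - 202)) = 1/(220574 + 14878) = 1/235452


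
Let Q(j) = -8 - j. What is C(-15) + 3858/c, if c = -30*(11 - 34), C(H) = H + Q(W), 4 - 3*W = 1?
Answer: -2117/115 ≈ -18.409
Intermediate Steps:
W = 1 (W = 4/3 - 1/3*1 = 4/3 - 1/3 = 1)
C(H) = -9 + H (C(H) = H + (-8 - 1*1) = H + (-8 - 1) = H - 9 = -9 + H)
c = 690 (c = -30*(-23) = 690)
C(-15) + 3858/c = (-9 - 15) + 3858/690 = -24 + 3858*(1/690) = -24 + 643/115 = -2117/115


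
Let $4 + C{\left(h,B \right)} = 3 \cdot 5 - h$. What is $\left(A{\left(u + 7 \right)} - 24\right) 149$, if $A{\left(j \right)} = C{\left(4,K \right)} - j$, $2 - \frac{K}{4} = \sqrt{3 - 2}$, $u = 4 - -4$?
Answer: $-4768$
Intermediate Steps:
$u = 8$ ($u = 4 + 4 = 8$)
$K = 4$ ($K = 8 - 4 \sqrt{3 - 2} = 8 - 4 \sqrt{1} = 8 - 4 = 4$)
$C{\left(h,B \right)} = 11 - h$ ($C{\left(h,B \right)} = -4 - \left(-15 + h\right) = 11 - h$)
$A{\left(j \right)} = 7 - j$ ($A{\left(j \right)} = \left(11 - 4\right) - j = 7 - j$)
$\left(A{\left(u + 7 \right)} - 24\right) 149 = \left(\left(7 - \left(8 + 7\right)\right) - 24\right) 149 = \left(\left(7 - 15\right) - 24\right) 149 = \left(-8 - 24\right) 149 = \left(-32\right) 149 = -4768$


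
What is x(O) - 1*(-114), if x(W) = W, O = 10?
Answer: 124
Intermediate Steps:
x(O) - 1*(-114) = 10 - 1*(-114) = 10 + 114 = 124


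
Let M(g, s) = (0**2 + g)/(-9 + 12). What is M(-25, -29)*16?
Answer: -400/3 ≈ -133.33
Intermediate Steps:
M(g, s) = g/3 (M(g, s) = (0 + g)/3 = g*(1/3) = g/3)
M(-25, -29)*16 = ((1/3)*(-25))*16 = -25/3*16 = -400/3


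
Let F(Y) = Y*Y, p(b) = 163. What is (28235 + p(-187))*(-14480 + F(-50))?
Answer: -340208040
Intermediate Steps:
F(Y) = Y²
(28235 + p(-187))*(-14480 + F(-50)) = (28235 + 163)*(-14480 + (-50)²) = 28398*(-14480 + 2500) = 28398*(-11980) = -340208040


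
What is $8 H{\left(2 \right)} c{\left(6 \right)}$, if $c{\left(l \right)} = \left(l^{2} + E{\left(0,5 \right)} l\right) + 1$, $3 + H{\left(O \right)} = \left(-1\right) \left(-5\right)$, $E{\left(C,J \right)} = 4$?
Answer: $976$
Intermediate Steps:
$H{\left(O \right)} = 2$ ($H{\left(O \right)} = -3 - -5 = -3 + 5 = 2$)
$c{\left(l \right)} = 1 + l^{2} + 4 l$ ($c{\left(l \right)} = \left(l^{2} + 4 l\right) + 1 = 1 + l^{2} + 4 l$)
$8 H{\left(2 \right)} c{\left(6 \right)} = 8 \cdot 2 \left(1 + 6^{2} + 4 \cdot 6\right) = 16 \left(1 + 36 + 24\right) = 16 \cdot 61 = 976$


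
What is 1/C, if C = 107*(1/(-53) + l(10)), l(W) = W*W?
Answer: 53/566993 ≈ 9.3476e-5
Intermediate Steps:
l(W) = W**2
C = 566993/53 (C = 107*(1/(-53) + 10**2) = 107*(-1/53 + 100) = 107*(5299/53) = 566993/53 ≈ 10698.)
1/C = 1/(566993/53) = 53/566993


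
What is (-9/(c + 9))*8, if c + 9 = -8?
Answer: 9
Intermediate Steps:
c = -17 (c = -9 - 8 = -17)
(-9/(c + 9))*8 = (-9/(-17 + 9))*8 = (-9/(-8))*8 = -1/8*(-9)*8 = (9/8)*8 = 9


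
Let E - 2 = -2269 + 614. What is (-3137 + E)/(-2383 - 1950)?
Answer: 4790/4333 ≈ 1.1055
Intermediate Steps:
E = -1653 (E = 2 + (-2269 + 614) = 2 - 1655 = -1653)
(-3137 + E)/(-2383 - 1950) = (-3137 - 1653)/(-2383 - 1950) = -4790/(-4333) = -4790*(-1/4333) = 4790/4333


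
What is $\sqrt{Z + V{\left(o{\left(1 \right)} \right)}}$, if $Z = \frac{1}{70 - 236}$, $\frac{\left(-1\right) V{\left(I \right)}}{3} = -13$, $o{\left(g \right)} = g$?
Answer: $\frac{\sqrt{1074518}}{166} \approx 6.2445$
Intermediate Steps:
$V{\left(I \right)} = 39$ ($V{\left(I \right)} = \left(-3\right) \left(-13\right) = 39$)
$Z = - \frac{1}{166}$ ($Z = \frac{1}{-166} = - \frac{1}{166} \approx -0.0060241$)
$\sqrt{Z + V{\left(o{\left(1 \right)} \right)}} = \sqrt{- \frac{1}{166} + 39} = \sqrt{\frac{6473}{166}} = \frac{\sqrt{1074518}}{166}$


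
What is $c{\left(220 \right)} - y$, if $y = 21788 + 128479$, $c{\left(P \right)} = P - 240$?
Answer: $-150287$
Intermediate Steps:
$c{\left(P \right)} = -240 + P$
$y = 150267$
$c{\left(220 \right)} - y = \left(-240 + 220\right) - 150267 = -20 - 150267 = -150287$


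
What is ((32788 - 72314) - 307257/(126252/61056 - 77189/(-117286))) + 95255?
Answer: -15450234430679/271117273 ≈ -56987.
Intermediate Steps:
((32788 - 72314) - 307257/(126252/61056 - 77189/(-117286))) + 95255 = (-39526 - 307257/(126252*(1/61056) - 77189*(-1/117286))) + 95255 = (-39526 - 307257/(3507/1696 + 77189/117286)) + 95255 = (-39526 - 307257/271117273/99458528) + 95255 = (-39526 - 307257*99458528/271117273) + 95255 = (-39526 - 30559328937696/271117273) + 95255 = -41275510270294/271117273 + 95255 = -15450234430679/271117273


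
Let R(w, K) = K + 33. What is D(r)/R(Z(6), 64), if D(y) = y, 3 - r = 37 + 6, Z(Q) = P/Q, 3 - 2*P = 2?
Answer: -40/97 ≈ -0.41237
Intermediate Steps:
P = ½ (P = 3/2 - ½*2 = 3/2 - 1 = ½ ≈ 0.50000)
Z(Q) = 1/(2*Q)
r = -40 (r = 3 - (37 + 6) = 3 - 1*43 = 3 - 43 = -40)
R(w, K) = 33 + K
D(r)/R(Z(6), 64) = -40/(33 + 64) = -40/97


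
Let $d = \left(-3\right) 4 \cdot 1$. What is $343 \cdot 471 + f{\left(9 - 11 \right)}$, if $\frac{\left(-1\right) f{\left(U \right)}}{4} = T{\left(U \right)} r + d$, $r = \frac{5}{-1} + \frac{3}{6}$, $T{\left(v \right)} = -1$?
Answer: $161583$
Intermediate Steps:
$d = -12$ ($d = \left(-12\right) 1 = -12$)
$r = - \frac{9}{2}$ ($r = 5 \left(-1\right) + 3 \cdot \frac{1}{6} = -5 + \frac{1}{2} = - \frac{9}{2} \approx -4.5$)
$f{\left(U \right)} = 30$ ($f{\left(U \right)} = - 4 \left(\left(-1\right) \left(- \frac{9}{2}\right) - 12\right) = - 4 \left(\frac{9}{2} - 12\right) = \left(-4\right) \left(- \frac{15}{2}\right) = 30$)
$343 \cdot 471 + f{\left(9 - 11 \right)} = 343 \cdot 471 + 30 = 161553 + 30 = 161583$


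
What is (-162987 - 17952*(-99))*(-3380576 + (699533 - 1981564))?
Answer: -7526664638427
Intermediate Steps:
(-162987 - 17952*(-99))*(-3380576 + (699533 - 1981564)) = (-162987 + 1777248)*(-3380576 - 1282031) = 1614261*(-4662607) = -7526664638427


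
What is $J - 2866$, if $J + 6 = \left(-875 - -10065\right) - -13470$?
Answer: $19788$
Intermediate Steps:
$J = 22654$ ($J = -6 - -22660 = -6 + \left(\left(-875 + 10065\right) + 13470\right) = -6 + \left(9190 + 13470\right) = -6 + 22660 = 22654$)
$J - 2866 = 22654 - 2866 = 19788$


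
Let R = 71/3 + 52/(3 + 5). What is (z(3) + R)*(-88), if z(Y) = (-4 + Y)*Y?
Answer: -7172/3 ≈ -2390.7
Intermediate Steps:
R = 181/6 (R = 71*(⅓) + 52/8 = 71/3 + 52*(⅛) = 71/3 + 13/2 = 181/6 ≈ 30.167)
z(Y) = Y*(-4 + Y)
(z(3) + R)*(-88) = (3*(-4 + 3) + 181/6)*(-88) = (3*(-1) + 181/6)*(-88) = (-3 + 181/6)*(-88) = (163/6)*(-88) = -7172/3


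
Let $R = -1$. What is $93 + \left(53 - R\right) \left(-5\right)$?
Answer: $-177$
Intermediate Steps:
$93 + \left(53 - R\right) \left(-5\right) = 93 + \left(53 - -1\right) \left(-5\right) = 93 + \left(53 + 1\right) \left(-5\right) = 93 + 54 \left(-5\right) = 93 - 270 = -177$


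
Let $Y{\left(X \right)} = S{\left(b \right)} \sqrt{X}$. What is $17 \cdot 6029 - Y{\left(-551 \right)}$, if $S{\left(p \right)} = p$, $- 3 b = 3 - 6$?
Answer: $102493 - i \sqrt{551} \approx 1.0249 \cdot 10^{5} - 23.473 i$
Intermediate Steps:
$b = 1$ ($b = - \frac{3 - 6}{3} = \left(- \frac{1}{3}\right) \left(-3\right) = 1$)
$Y{\left(X \right)} = \sqrt{X}$ ($Y{\left(X \right)} = 1 \sqrt{X} = \sqrt{X}$)
$17 \cdot 6029 - Y{\left(-551 \right)} = 17 \cdot 6029 - \sqrt{-551} = 102493 - i \sqrt{551}$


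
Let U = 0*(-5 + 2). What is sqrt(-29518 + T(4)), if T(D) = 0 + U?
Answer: I*sqrt(29518) ≈ 171.81*I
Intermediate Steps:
U = 0 (U = 0*(-3) = 0)
T(D) = 0 (T(D) = 0 + 0 = 0)
sqrt(-29518 + T(4)) = sqrt(-29518 + 0) = sqrt(-29518) = I*sqrt(29518)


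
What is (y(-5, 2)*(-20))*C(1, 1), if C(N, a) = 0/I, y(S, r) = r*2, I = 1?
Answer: 0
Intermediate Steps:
y(S, r) = 2*r
C(N, a) = 0 (C(N, a) = 0/1 = 0*1 = 0)
(y(-5, 2)*(-20))*C(1, 1) = ((2*2)*(-20))*0 = (4*(-20))*0 = -80*0 = 0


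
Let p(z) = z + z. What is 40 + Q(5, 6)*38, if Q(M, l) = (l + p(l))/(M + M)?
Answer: 542/5 ≈ 108.40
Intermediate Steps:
p(z) = 2*z
Q(M, l) = 3*l/(2*M) (Q(M, l) = (l + 2*l)/(M + M) = (3*l)/((2*M)) = (3*l)*(1/(2*M)) = 3*l/(2*M))
40 + Q(5, 6)*38 = 40 + ((3/2)*6/5)*38 = 40 + ((3/2)*6*(⅕))*38 = 40 + (9/5)*38 = 40 + 342/5 = 542/5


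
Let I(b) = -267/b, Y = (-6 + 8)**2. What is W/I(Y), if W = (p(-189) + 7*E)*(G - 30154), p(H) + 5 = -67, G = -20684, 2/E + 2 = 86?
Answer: -14607452/267 ≈ -54710.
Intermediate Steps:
E = 1/42 (E = 2/(-2 + 86) = 2/84 = 2*(1/84) = 1/42 ≈ 0.023810)
p(H) = -72 (p(H) = -5 - 67 = -72)
Y = 4 (Y = 2**2 = 4)
W = 3651863 (W = (-72 + 7*(1/42))*(-20684 - 30154) = (-72 + 1/6)*(-50838) = -431/6*(-50838) = 3651863)
W/I(Y) = 3651863/((-267/4)) = 3651863/((-267*1/4)) = 3651863/(-267/4) = 3651863*(-4/267) = -14607452/267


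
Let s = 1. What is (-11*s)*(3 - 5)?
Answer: 22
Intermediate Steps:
(-11*s)*(3 - 5) = (-11*1)*(3 - 5) = -11*(-2) = 22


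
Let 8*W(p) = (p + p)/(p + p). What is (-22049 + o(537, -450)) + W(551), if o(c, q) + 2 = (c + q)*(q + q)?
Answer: -802807/8 ≈ -1.0035e+5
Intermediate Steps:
o(c, q) = -2 + 2*q*(c + q) (o(c, q) = -2 + (c + q)*(q + q) = -2 + (c + q)*(2*q) = -2 + 2*q*(c + q))
W(p) = ⅛ (W(p) = ((p + p)/(p + p))/8 = ((2*p)/((2*p)))/8 = ((2*p)*(1/(2*p)))/8 = (⅛)*1 = ⅛)
(-22049 + o(537, -450)) + W(551) = (-22049 + (-2 + 2*(-450)² + 2*537*(-450))) + ⅛ = (-22049 + (-2 + 2*202500 - 483300)) + ⅛ = (-22049 + (-2 + 405000 - 483300)) + ⅛ = (-22049 - 78302) + ⅛ = -100351 + ⅛ = -802807/8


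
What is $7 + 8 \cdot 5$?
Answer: $47$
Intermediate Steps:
$7 + 8 \cdot 5 = 7 + 40 = 47$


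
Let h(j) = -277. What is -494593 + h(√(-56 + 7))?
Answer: -494870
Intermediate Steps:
-494593 + h(√(-56 + 7)) = -494593 - 277 = -494870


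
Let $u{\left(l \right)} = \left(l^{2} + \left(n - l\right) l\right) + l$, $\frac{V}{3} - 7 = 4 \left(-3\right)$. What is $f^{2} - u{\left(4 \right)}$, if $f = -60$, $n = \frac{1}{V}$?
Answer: $\frac{53944}{15} \approx 3596.3$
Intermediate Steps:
$V = -15$ ($V = 21 + 3 \cdot 4 \left(-3\right) = 21 + 3 \left(-12\right) = 21 - 36 = -15$)
$n = - \frac{1}{15}$ ($n = \frac{1}{-15} = - \frac{1}{15} \approx -0.066667$)
$u{\left(l \right)} = l + l^{2} + l \left(- \frac{1}{15} - l\right)$ ($u{\left(l \right)} = \left(l^{2} + \left(- \frac{1}{15} - l\right) l\right) + l = \left(l^{2} + l \left(- \frac{1}{15} - l\right)\right) + l = l + l^{2} + l \left(- \frac{1}{15} - l\right)$)
$f^{2} - u{\left(4 \right)} = \left(-60\right)^{2} - \frac{14}{15} \cdot 4 = 3600 - \frac{56}{15} = \frac{53944}{15}$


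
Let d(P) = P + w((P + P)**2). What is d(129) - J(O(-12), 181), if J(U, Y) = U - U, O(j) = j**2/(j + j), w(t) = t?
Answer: 66693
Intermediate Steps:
O(j) = j/2 (O(j) = j**2/((2*j)) = (1/(2*j))*j**2 = j/2)
d(P) = P + 4*P**2 (d(P) = P + (P + P)**2 = P + (2*P)**2 = P + 4*P**2)
J(U, Y) = 0
d(129) - J(O(-12), 181) = 129*(1 + 4*129) - 1*0 = 129*(1 + 516) + 0 = 129*517 + 0 = 66693 + 0 = 66693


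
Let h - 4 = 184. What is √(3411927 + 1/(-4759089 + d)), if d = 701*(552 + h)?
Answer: √61348356916966920178/4240349 ≈ 1847.1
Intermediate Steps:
h = 188 (h = 4 + 184 = 188)
d = 518740 (d = 701*(552 + 188) = 701*740 = 518740)
√(3411927 + 1/(-4759089 + d)) = √(3411927 + 1/(-4759089 + 518740)) = √(3411927 + 1/(-4240349)) = √(3411927 - 1/4240349) = √(14467761242522/4240349) = √61348356916966920178/4240349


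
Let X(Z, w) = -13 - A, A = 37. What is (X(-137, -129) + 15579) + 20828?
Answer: 36357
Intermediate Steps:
X(Z, w) = -50 (X(Z, w) = -13 - 1*37 = -13 - 37 = -50)
(X(-137, -129) + 15579) + 20828 = (-50 + 15579) + 20828 = 15529 + 20828 = 36357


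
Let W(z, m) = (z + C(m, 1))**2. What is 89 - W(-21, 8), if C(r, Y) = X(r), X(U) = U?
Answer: -80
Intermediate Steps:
C(r, Y) = r
W(z, m) = (m + z)**2 (W(z, m) = (z + m)**2 = (m + z)**2)
89 - W(-21, 8) = 89 - (8 - 21)**2 = 89 - 1*(-13)**2 = 89 - 1*169 = 89 - 169 = -80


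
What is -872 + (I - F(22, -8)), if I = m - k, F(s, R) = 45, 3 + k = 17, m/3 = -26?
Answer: -1009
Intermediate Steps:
m = -78 (m = 3*(-26) = -78)
k = 14 (k = -3 + 17 = 14)
I = -92 (I = -78 - 1*14 = -78 - 14 = -92)
-872 + (I - F(22, -8)) = -872 + (-92 - 1*45) = -872 + (-92 - 45) = -872 - 137 = -1009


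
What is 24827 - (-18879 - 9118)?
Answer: 52824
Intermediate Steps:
24827 - (-18879 - 9118) = 24827 - 1*(-27997) = 24827 + 27997 = 52824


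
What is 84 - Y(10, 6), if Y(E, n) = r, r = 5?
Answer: 79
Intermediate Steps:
Y(E, n) = 5
84 - Y(10, 6) = 84 - 1*5 = 84 - 5 = 79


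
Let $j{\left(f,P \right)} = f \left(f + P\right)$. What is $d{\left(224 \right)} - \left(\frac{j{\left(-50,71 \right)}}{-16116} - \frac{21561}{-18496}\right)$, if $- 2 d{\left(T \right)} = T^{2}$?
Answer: $- \frac{36659982711}{1461184} \approx -25089.0$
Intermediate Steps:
$j{\left(f,P \right)} = f \left(P + f\right)$
$d{\left(T \right)} = - \frac{T^{2}}{2}$
$d{\left(224 \right)} - \left(\frac{j{\left(-50,71 \right)}}{-16116} - \frac{21561}{-18496}\right) = - \frac{224^{2}}{2} - \left(\frac{\left(-50\right) \left(71 - 50\right)}{-16116} - \frac{21561}{-18496}\right) = \left(- \frac{1}{2}\right) 50176 - \left(\left(-50\right) 21 \left(- \frac{1}{16116}\right) - - \frac{21561}{18496}\right) = -25088 - \left(\left(-1050\right) \left(- \frac{1}{16116}\right) + \frac{21561}{18496}\right) = -25088 - \left(\frac{175}{2686} + \frac{21561}{18496}\right) = -25088 - \frac{1798519}{1461184} = - \frac{36659982711}{1461184}$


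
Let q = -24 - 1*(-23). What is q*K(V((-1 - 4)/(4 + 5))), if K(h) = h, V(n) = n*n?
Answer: -25/81 ≈ -0.30864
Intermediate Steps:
V(n) = n²
q = -1 (q = -24 + 23 = -1)
q*K(V((-1 - 4)/(4 + 5))) = -((-1 - 4)/(4 + 5))² = -(-5/9)² = -1*25/81 = -25/81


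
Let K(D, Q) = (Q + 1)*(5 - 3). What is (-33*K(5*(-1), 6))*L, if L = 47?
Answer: -21714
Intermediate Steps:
K(D, Q) = 2 + 2*Q (K(D, Q) = (1 + Q)*2 = 2 + 2*Q)
(-33*K(5*(-1), 6))*L = -33*(2 + 2*6)*47 = -33*(2 + 12)*47 = -33*14*47 = -462*47 = -21714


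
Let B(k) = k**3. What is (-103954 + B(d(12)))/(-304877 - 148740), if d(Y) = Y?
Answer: 102226/453617 ≈ 0.22536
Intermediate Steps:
(-103954 + B(d(12)))/(-304877 - 148740) = (-103954 + 12**3)/(-304877 - 148740) = (-103954 + 1728)/(-453617) = -102226*(-1/453617) = 102226/453617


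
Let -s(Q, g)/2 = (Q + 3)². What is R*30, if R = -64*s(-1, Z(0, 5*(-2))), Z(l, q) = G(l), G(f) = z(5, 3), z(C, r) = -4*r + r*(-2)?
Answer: 15360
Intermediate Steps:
z(C, r) = -6*r (z(C, r) = -4*r - 2*r = -6*r)
G(f) = -18 (G(f) = -6*3 = -18)
Z(l, q) = -18
s(Q, g) = -2*(3 + Q)² (s(Q, g) = -2*(Q + 3)² = -2*(3 + Q)²)
R = 512 (R = -(-128)*(3 - 1)² = -(-128)*2² = -(-128)*4 = -64*(-8) = 512)
R*30 = 512*30 = 15360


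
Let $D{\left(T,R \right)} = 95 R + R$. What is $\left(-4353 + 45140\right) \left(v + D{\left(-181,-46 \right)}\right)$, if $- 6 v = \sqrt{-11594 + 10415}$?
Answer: $-180115392 - \frac{40787 i \sqrt{131}}{2} \approx -1.8012 \cdot 10^{8} - 2.3341 \cdot 10^{5} i$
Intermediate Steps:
$v = - \frac{i \sqrt{131}}{2}$ ($v = - \frac{\sqrt{-11594 + 10415}}{6} = - \frac{\sqrt{-1179}}{6} = - \frac{3 i \sqrt{131}}{6} = - \frac{i \sqrt{131}}{2} \approx - 5.7228 i$)
$D{\left(T,R \right)} = 96 R$
$\left(-4353 + 45140\right) \left(v + D{\left(-181,-46 \right)}\right) = \left(-4353 + 45140\right) \left(- \frac{i \sqrt{131}}{2} + 96 \left(-46\right)\right) = 40787 \left(- \frac{i \sqrt{131}}{2} - 4416\right) = 40787 \left(-4416 - \frac{i \sqrt{131}}{2}\right) = -180115392 - \frac{40787 i \sqrt{131}}{2}$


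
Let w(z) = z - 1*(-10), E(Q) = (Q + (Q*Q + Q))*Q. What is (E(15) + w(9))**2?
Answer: 14776336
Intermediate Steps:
E(Q) = Q*(Q**2 + 2*Q) (E(Q) = (Q + (Q**2 + Q))*Q = (Q + (Q + Q**2))*Q = (Q**2 + 2*Q)*Q = Q*(Q**2 + 2*Q))
w(z) = 10 + z (w(z) = z + 10 = 10 + z)
(E(15) + w(9))**2 = (15**2*(2 + 15) + (10 + 9))**2 = (225*17 + 19)**2 = (3825 + 19)**2 = 3844**2 = 14776336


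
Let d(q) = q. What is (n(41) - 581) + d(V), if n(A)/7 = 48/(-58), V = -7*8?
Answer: -18641/29 ≈ -642.79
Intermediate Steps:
V = -56
n(A) = -168/29 (n(A) = 7*(48/(-58)) = 7*(48*(-1/58)) = 7*(-24/29) = -168/29)
(n(41) - 581) + d(V) = (-168/29 - 581) - 56 = -17017/29 - 56 = -18641/29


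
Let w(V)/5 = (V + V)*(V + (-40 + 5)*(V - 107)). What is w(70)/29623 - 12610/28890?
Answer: 2723084897/85580847 ≈ 31.819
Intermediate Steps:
w(V) = 10*V*(3745 - 34*V) (w(V) = 5*((V + V)*(V + (-40 + 5)*(V - 107))) = 5*((2*V)*(V - 35*(-107 + V))) = 5*((2*V)*(V + (3745 - 35*V))) = 5*((2*V)*(3745 - 34*V)) = 5*(2*V*(3745 - 34*V)) = 10*V*(3745 - 34*V))
w(70)/29623 - 12610/28890 = (10*70*(3745 - 34*70))/29623 - 12610/28890 = (10*70*(3745 - 2380))*(1/29623) - 12610*1/28890 = (10*70*1365)*(1/29623) - 1261/2889 = 955500*(1/29623) - 1261/2889 = 955500/29623 - 1261/2889 = 2723084897/85580847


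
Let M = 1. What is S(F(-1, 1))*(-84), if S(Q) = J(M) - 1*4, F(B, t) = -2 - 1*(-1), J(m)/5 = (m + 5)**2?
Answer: -14784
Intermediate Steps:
J(m) = 5*(5 + m)**2 (J(m) = 5*(m + 5)**2 = 5*(5 + m)**2)
F(B, t) = -1 (F(B, t) = -2 + 1 = -1)
S(Q) = 176 (S(Q) = 5*(5 + 1)**2 - 1*4 = 5*6**2 - 4 = 5*36 - 4 = 180 - 4 = 176)
S(F(-1, 1))*(-84) = 176*(-84) = -14784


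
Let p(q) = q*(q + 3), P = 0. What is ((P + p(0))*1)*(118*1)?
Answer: 0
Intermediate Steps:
p(q) = q*(3 + q)
((P + p(0))*1)*(118*1) = ((0 + 0*(3 + 0))*1)*(118*1) = ((0 + 0*3)*1)*118 = ((0 + 0)*1)*118 = (0*1)*118 = 0*118 = 0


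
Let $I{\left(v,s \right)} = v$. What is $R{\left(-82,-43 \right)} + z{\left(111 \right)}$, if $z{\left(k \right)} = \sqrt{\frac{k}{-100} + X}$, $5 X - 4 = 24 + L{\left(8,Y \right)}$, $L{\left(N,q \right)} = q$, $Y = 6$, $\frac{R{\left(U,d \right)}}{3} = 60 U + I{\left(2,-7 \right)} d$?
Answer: $-15018 + \frac{\sqrt{569}}{10} \approx -15016.0$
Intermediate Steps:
$R{\left(U,d \right)} = 6 d + 180 U$ ($R{\left(U,d \right)} = 3 \left(60 U + 2 d\right) = 3 \left(2 d + 60 U\right) = 6 d + 180 U$)
$X = \frac{34}{5}$ ($X = \frac{4}{5} + \frac{24 + 6}{5} = \frac{4}{5} + \frac{1}{5} \cdot 30 = \frac{4}{5} + 6 = \frac{34}{5} \approx 6.8$)
$z{\left(k \right)} = \sqrt{\frac{34}{5} - \frac{k}{100}}$ ($z{\left(k \right)} = \sqrt{\frac{k}{-100} + \frac{34}{5}} = \sqrt{k \left(- \frac{1}{100}\right) + \frac{34}{5}} = \sqrt{- \frac{k}{100} + \frac{34}{5}} = \sqrt{\frac{34}{5} - \frac{k}{100}}$)
$R{\left(-82,-43 \right)} + z{\left(111 \right)} = \left(6 \left(-43\right) + 180 \left(-82\right)\right) + \frac{\sqrt{680 - 111}}{10} = \left(-258 - 14760\right) + \frac{\sqrt{680 - 111}}{10} = -15018 + \frac{\sqrt{569}}{10}$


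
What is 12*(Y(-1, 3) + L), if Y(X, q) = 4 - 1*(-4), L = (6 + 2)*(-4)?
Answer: -288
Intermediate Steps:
L = -32 (L = 8*(-4) = -32)
Y(X, q) = 8 (Y(X, q) = 4 + 4 = 8)
12*(Y(-1, 3) + L) = 12*(8 - 32) = 12*(-24) = -288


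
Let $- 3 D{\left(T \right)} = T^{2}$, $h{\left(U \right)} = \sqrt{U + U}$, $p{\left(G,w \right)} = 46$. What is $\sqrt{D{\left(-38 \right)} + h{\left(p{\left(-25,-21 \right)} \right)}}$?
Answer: $\frac{\sqrt{-4332 + 18 \sqrt{23}}}{3} \approx 21.72 i$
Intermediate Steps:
$h{\left(U \right)} = \sqrt{2} \sqrt{U}$ ($h{\left(U \right)} = \sqrt{2 U} = \sqrt{2} \sqrt{U}$)
$D{\left(T \right)} = - \frac{T^{2}}{3}$
$\sqrt{D{\left(-38 \right)} + h{\left(p{\left(-25,-21 \right)} \right)}} = \sqrt{- \frac{\left(-38\right)^{2}}{3} + \sqrt{2} \sqrt{46}} = \sqrt{\left(- \frac{1}{3}\right) 1444 + 2 \sqrt{23}} = \sqrt{- \frac{1444}{3} + 2 \sqrt{23}}$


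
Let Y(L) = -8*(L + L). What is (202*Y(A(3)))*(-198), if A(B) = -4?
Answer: -2559744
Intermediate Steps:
Y(L) = -16*L
(202*Y(A(3)))*(-198) = (202*(-16*(-4)))*(-198) = (202*64)*(-198) = 12928*(-198) = -2559744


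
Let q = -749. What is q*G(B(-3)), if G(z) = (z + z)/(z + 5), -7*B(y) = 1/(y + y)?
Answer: -1498/211 ≈ -7.0995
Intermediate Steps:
B(y) = -1/(14*y) (B(y) = -1/(7*(y + y)) = -1/(2*y)/7 = -1/(14*y))
G(z) = 2*z/(5 + z) (G(z) = (2*z)/(5 + z) = 2*z/(5 + z))
q*G(B(-3)) = -1498*(-1/14/(-3))/(5 - 1/14/(-3)) = -1498*(-1/14*(-⅓))/(5 - 1/14*(-⅓)) = -1498/(42*(5 + 1/42)) = -1498/(42*211/42) = -1498*42/(42*211) = -749*2/211 = -1498/211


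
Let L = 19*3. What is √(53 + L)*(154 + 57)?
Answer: 211*√110 ≈ 2213.0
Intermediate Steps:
L = 57
√(53 + L)*(154 + 57) = √(53 + 57)*(154 + 57) = √110*211 = 211*√110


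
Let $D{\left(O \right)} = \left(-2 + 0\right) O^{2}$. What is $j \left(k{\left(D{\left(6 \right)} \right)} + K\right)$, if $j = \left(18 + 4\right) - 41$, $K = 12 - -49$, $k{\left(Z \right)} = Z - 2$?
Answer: $247$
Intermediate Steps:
$D{\left(O \right)} = - 2 O^{2}$
$k{\left(Z \right)} = -2 + Z$ ($k{\left(Z \right)} = Z - 2 = -2 + Z$)
$K = 61$ ($K = 12 + 49 = 61$)
$j = -19$ ($j = 22 - 41 = -19$)
$j \left(k{\left(D{\left(6 \right)} \right)} + K\right) = - 19 \left(\left(-2 - 2 \cdot 6^{2}\right) + 61\right) = - 19 \left(\left(-2 - 72\right) + 61\right) = - 19 \left(-74 + 61\right) = \left(-19\right) \left(-13\right) = 247$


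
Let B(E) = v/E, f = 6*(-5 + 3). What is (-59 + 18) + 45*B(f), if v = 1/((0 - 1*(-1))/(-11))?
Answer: ¼ ≈ 0.25000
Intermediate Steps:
v = -11 (v = 1/((0 + 1)*(-1/11)) = 1/(1*(-1/11)) = 1/(-1/11) = -11)
f = -12 (f = 6*(-2) = -12)
B(E) = -11/E
(-59 + 18) + 45*B(f) = (-59 + 18) + 45*(-11/(-12)) = -41 + 45*(-11*(-1/12)) = -41 + 45*(11/12) = -41 + 165/4 = ¼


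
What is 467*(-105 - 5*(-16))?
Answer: -11675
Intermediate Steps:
467*(-105 - 5*(-16)) = 467*(-105 + 80) = 467*(-25) = -11675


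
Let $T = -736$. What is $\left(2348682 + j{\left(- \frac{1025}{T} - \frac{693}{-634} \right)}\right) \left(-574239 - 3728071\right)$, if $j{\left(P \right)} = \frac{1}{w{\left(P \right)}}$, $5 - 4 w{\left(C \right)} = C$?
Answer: $- \frac{5927566242770184500}{586611} \approx -1.0105 \cdot 10^{13}$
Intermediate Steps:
$w{\left(C \right)} = \frac{5}{4} - \frac{C}{4}$
$j{\left(P \right)} = \frac{1}{\frac{5}{4} - \frac{P}{4}}$
$\left(2348682 + j{\left(- \frac{1025}{T} - \frac{693}{-634} \right)}\right) \left(-574239 - 3728071\right) = \left(2348682 - \frac{4}{-5 - \left(- \frac{1025}{736} - \frac{693}{634}\right)}\right) \left(-574239 - 3728071\right) = \left(2348682 - \frac{4}{-5 - - \frac{579949}{233312}}\right) \left(-4302310\right) = \left(2348682 - \frac{4}{-5 + \left(\frac{1025}{736} + \frac{693}{634}\right)}\right) \left(-4302310\right) = \left(2348682 - \frac{4}{-5 + \frac{579949}{233312}}\right) \left(-4302310\right) = \left(2348682 - \frac{4}{- \frac{586611}{233312}}\right) \left(-4302310\right) = \left(2348682 - - \frac{933248}{586611}\right) \left(-4302310\right) = \left(2348682 + \frac{933248}{586611}\right) \left(-4302310\right) = \frac{1377763629950}{586611} \left(-4302310\right) = - \frac{5927566242770184500}{586611}$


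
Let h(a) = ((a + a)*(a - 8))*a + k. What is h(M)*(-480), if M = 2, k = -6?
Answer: 25920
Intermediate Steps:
h(a) = -6 + 2*a**2*(-8 + a) (h(a) = ((a + a)*(a - 8))*a - 6 = ((2*a)*(-8 + a))*a - 6 = (2*a*(-8 + a))*a - 6 = 2*a**2*(-8 + a) - 6 = -6 + 2*a**2*(-8 + a))
h(M)*(-480) = (-6 - 16*2**2 + 2*2**3)*(-480) = (-6 - 16*4 + 2*8)*(-480) = (-6 - 64 + 16)*(-480) = -54*(-480) = 25920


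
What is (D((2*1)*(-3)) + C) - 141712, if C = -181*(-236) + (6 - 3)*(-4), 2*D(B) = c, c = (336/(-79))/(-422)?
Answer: -1650364268/16669 ≈ -99008.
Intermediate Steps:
c = 168/16669 (c = (336*(-1/79))*(-1/422) = -336/79*(-1/422) = 168/16669 ≈ 0.010079)
D(B) = 84/16669 (D(B) = (½)*(168/16669) = 84/16669)
C = 42704 (C = 42716 + 3*(-4) = 42716 - 12 = 42704)
(D((2*1)*(-3)) + C) - 141712 = (84/16669 + 42704) - 141712 = 711833060/16669 - 141712 = -1650364268/16669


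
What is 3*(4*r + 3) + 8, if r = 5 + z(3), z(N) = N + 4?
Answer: 161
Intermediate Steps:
z(N) = 4 + N
r = 12 (r = 5 + (4 + 3) = 5 + 7 = 12)
3*(4*r + 3) + 8 = 3*(4*12 + 3) + 8 = 3*(48 + 3) + 8 = 3*51 + 8 = 153 + 8 = 161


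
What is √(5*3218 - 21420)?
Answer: I*√5330 ≈ 73.007*I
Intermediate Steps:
√(5*3218 - 21420) = √(16090 - 21420) = √(-5330) = I*√5330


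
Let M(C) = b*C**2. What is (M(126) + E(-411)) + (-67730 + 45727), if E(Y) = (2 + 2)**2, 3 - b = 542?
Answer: -8579151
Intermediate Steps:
b = -539 (b = 3 - 1*542 = 3 - 542 = -539)
M(C) = -539*C**2
E(Y) = 16 (E(Y) = 4**2 = 16)
(M(126) + E(-411)) + (-67730 + 45727) = (-539*126**2 + 16) + (-67730 + 45727) = (-539*15876 + 16) - 22003 = (-8557164 + 16) - 22003 = -8557148 - 22003 = -8579151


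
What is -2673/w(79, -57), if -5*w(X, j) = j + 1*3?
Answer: -495/2 ≈ -247.50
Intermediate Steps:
w(X, j) = -3/5 - j/5 (w(X, j) = -(j + 1*3)/5 = -(j + 3)/5 = -(3 + j)/5 = -3/5 - j/5)
-2673/w(79, -57) = -2673/(-3/5 - 1/5*(-57)) = -2673/(-3/5 + 57/5) = -2673/54/5 = -2673*5/54 = -495/2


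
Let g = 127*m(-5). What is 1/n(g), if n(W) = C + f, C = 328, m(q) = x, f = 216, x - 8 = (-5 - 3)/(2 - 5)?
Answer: 1/544 ≈ 0.0018382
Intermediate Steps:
x = 32/3 (x = 8 + (-5 - 3)/(2 - 5) = 8 - 8/(-3) = 8 - 8*(-⅓) = 8 + 8/3 = 32/3 ≈ 10.667)
m(q) = 32/3
g = 4064/3 (g = 127*(32/3) = 4064/3 ≈ 1354.7)
n(W) = 544 (n(W) = 328 + 216 = 544)
1/n(g) = 1/544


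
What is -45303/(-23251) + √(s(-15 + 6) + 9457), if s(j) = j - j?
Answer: 45303/23251 + 7*√193 ≈ 99.196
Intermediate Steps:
s(j) = 0
-45303/(-23251) + √(s(-15 + 6) + 9457) = -45303/(-23251) + √(0 + 9457) = -45303*(-1/23251) + √9457 = 45303/23251 + 7*√193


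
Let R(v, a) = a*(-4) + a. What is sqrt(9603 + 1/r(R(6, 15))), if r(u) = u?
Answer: sqrt(2160670)/15 ≈ 97.995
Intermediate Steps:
R(v, a) = -3*a (R(v, a) = -4*a + a = -3*a)
sqrt(9603 + 1/r(R(6, 15))) = sqrt(9603 + 1/(-3*15)) = sqrt(9603 + 1/(-45)) = sqrt(9603 - 1/45) = sqrt(432134/45) = sqrt(2160670)/15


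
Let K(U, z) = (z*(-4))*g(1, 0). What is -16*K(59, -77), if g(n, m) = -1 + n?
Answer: 0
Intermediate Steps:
K(U, z) = 0 (K(U, z) = (z*(-4))*(-1 + 1) = -4*z*0 = 0)
-16*K(59, -77) = -16*0 = 0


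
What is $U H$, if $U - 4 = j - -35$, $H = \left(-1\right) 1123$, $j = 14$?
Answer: $-59519$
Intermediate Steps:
$H = -1123$
$U = 53$ ($U = 4 + \left(14 - -35\right) = 4 + \left(14 + 35\right) = 4 + 49 = 53$)
$U H = 53 \left(-1123\right) = -59519$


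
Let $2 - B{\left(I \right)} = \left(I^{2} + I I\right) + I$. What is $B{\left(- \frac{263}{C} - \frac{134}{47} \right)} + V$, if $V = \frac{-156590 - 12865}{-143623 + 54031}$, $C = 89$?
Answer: $- \frac{30163665927331}{522545011496} \approx -57.725$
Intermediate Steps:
$B{\left(I \right)} = 2 - I - 2 I^{2}$ ($B{\left(I \right)} = 2 - \left(\left(I^{2} + I I\right) + I\right) = 2 - \left(\left(I^{2} + I^{2}\right) + I\right) = 2 - \left(2 I^{2} + I\right) = 2 - \left(I + 2 I^{2}\right) = 2 - I - 2 I^{2}$)
$V = \frac{56485}{29864}$ ($V = - \frac{169455}{-89592} = \left(-169455\right) \left(- \frac{1}{89592}\right) = \frac{56485}{29864} \approx 1.8914$)
$B{\left(- \frac{263}{C} - \frac{134}{47} \right)} + V = \left(2 - \left(- \frac{263}{89} - \frac{134}{47}\right) - 2 \left(- \frac{263}{89} - \frac{134}{47}\right)^{2}\right) + \frac{56485}{29864} = \left(2 - - \frac{24287}{4183} - 2 \left(- \frac{24287}{4183}\right)^{2}\right) + \frac{56485}{29864} = \left(2 + \frac{24287}{4183} - \frac{1179716738}{17497489}\right) + \frac{56485}{29864} = - \frac{1043129239}{17497489} + \frac{56485}{29864} = - \frac{30163665927331}{522545011496}$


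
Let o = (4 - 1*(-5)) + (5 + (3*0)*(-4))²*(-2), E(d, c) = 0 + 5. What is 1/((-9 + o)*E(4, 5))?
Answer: -1/250 ≈ -0.0040000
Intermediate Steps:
E(d, c) = 5
o = -41 (o = (4 + 5) + (5 + 0*(-4))²*(-2) = 9 + (5 + 0)²*(-2) = 9 + 5²*(-2) = 9 + 25*(-2) = 9 - 50 = -41)
1/((-9 + o)*E(4, 5)) = 1/((-9 - 41)*5) = 1/(-50*5) = 1/(-250) = -1/250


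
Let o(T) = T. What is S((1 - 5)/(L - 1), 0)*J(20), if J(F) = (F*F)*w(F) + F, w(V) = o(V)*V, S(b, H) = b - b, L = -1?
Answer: 0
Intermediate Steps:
S(b, H) = 0
w(V) = V**2 (w(V) = V*V = V**2)
J(F) = F + F**4 (J(F) = (F*F)*F**2 + F = F**2*F**2 + F = F**4 + F = F + F**4)
S((1 - 5)/(L - 1), 0)*J(20) = 0*(20 + 20**4) = 0*(20 + 160000) = 0*160020 = 0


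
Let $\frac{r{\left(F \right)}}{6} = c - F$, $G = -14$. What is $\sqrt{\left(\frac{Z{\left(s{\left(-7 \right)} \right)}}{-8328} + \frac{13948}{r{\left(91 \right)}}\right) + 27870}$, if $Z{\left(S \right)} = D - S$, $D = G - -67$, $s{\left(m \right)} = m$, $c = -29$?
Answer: $\frac{\sqrt{3018118835335}}{10410} \approx 166.89$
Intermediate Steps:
$r{\left(F \right)} = -174 - 6 F$ ($r{\left(F \right)} = 6 \left(-29 - F\right) = -174 - 6 F$)
$D = 53$ ($D = -14 - -67 = -14 + 67 = 53$)
$Z{\left(S \right)} = 53 - S$
$\sqrt{\left(\frac{Z{\left(s{\left(-7 \right)} \right)}}{-8328} + \frac{13948}{r{\left(91 \right)}}\right) + 27870} = \sqrt{\left(\frac{53 - -7}{-8328} + \frac{13948}{-174 - 546}\right) + 27870} = \sqrt{\left(\left(53 + 7\right) \left(- \frac{1}{8328}\right) + \frac{13948}{-174 - 546}\right) + 27870} = \sqrt{\left(60 \left(- \frac{1}{8328}\right) + \frac{13948}{-720}\right) + 27870} = \sqrt{\left(- \frac{5}{694} + 13948 \left(- \frac{1}{720}\right)\right) + 27870} = \sqrt{\left(- \frac{5}{694} - \frac{3487}{180}\right) + 27870} = \sqrt{- \frac{1210439}{62460} + 27870} = \sqrt{\frac{1739549761}{62460}} = \frac{\sqrt{3018118835335}}{10410}$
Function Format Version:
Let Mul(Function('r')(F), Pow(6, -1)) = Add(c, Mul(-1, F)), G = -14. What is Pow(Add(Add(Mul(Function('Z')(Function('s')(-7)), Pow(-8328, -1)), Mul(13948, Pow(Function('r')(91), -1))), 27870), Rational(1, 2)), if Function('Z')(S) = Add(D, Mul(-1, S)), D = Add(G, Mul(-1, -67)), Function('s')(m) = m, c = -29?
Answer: Mul(Rational(1, 10410), Pow(3018118835335, Rational(1, 2))) ≈ 166.89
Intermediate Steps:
Function('r')(F) = Add(-174, Mul(-6, F)) (Function('r')(F) = Mul(6, Add(-29, Mul(-1, F))) = Add(-174, Mul(-6, F)))
D = 53 (D = Add(-14, Mul(-1, -67)) = Add(-14, 67) = 53)
Function('Z')(S) = Add(53, Mul(-1, S))
Pow(Add(Add(Mul(Function('Z')(Function('s')(-7)), Pow(-8328, -1)), Mul(13948, Pow(Function('r')(91), -1))), 27870), Rational(1, 2)) = Pow(Add(Add(Mul(Add(53, Mul(-1, -7)), Pow(-8328, -1)), Mul(13948, Pow(Add(-174, Mul(-6, 91)), -1))), 27870), Rational(1, 2)) = Pow(Add(Add(Mul(Add(53, 7), Rational(-1, 8328)), Mul(13948, Pow(Add(-174, -546), -1))), 27870), Rational(1, 2)) = Pow(Add(Add(Mul(60, Rational(-1, 8328)), Mul(13948, Pow(-720, -1))), 27870), Rational(1, 2)) = Pow(Add(Add(Rational(-5, 694), Mul(13948, Rational(-1, 720))), 27870), Rational(1, 2)) = Pow(Add(Add(Rational(-5, 694), Rational(-3487, 180)), 27870), Rational(1, 2)) = Pow(Add(Rational(-1210439, 62460), 27870), Rational(1, 2)) = Pow(Rational(1739549761, 62460), Rational(1, 2)) = Mul(Rational(1, 10410), Pow(3018118835335, Rational(1, 2)))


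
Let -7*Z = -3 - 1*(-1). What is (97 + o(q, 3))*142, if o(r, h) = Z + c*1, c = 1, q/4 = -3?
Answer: 97696/7 ≈ 13957.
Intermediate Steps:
q = -12 (q = 4*(-3) = -12)
Z = 2/7 (Z = -(-3 - 1*(-1))/7 = -(-3 + 1)/7 = -1/7*(-2) = 2/7 ≈ 0.28571)
o(r, h) = 9/7 (o(r, h) = 2/7 + 1*1 = 2/7 + 1 = 9/7)
(97 + o(q, 3))*142 = (97 + 9/7)*142 = (688/7)*142 = 97696/7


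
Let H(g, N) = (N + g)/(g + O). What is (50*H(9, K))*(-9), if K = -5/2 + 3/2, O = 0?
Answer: -400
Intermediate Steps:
K = -1 (K = -5*1/2 + 3*(1/2) = -5/2 + 3/2 = -1)
H(g, N) = (N + g)/g (H(g, N) = (N + g)/(g + 0) = (N + g)/g)
(50*H(9, K))*(-9) = (50*((-1 + 9)/9))*(-9) = (50*((1/9)*8))*(-9) = (50*(8/9))*(-9) = (400/9)*(-9) = -400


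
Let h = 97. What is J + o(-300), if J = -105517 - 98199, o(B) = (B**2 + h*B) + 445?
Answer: -142371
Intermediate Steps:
o(B) = 445 + B**2 + 97*B (o(B) = (B**2 + 97*B) + 445 = 445 + B**2 + 97*B)
J = -203716
J + o(-300) = -203716 + (445 + (-300)**2 + 97*(-300)) = -203716 + (445 + 90000 - 29100) = -203716 + 61345 = -142371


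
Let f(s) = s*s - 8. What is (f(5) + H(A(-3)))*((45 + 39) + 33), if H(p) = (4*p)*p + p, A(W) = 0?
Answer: 1989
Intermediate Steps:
H(p) = p + 4*p² (H(p) = 4*p² + p = p + 4*p²)
f(s) = -8 + s² (f(s) = s² - 8 = -8 + s²)
(f(5) + H(A(-3)))*((45 + 39) + 33) = ((-8 + 5²) + 0*(1 + 4*0))*((45 + 39) + 33) = ((-8 + 25) + 0*(1 + 0))*(84 + 33) = (17 + 0*1)*117 = (17 + 0)*117 = 17*117 = 1989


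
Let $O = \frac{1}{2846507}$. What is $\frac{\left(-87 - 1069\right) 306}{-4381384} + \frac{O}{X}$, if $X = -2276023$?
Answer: $\frac{286469358914696764}{3548217500173884853} \approx 0.080736$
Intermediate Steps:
$O = \frac{1}{2846507} \approx 3.5131 \cdot 10^{-7}$
$\frac{\left(-87 - 1069\right) 306}{-4381384} + \frac{O}{X} = \frac{\left(-87 - 1069\right) 306}{-4381384} + \frac{1}{2846507 \left(-2276023\right)} = \left(-1156\right) 306 \left(- \frac{1}{4381384}\right) + \frac{1}{2846507} \left(- \frac{1}{2276023}\right) = \left(-353736\right) \left(- \frac{1}{4381384}\right) - \frac{1}{6478715401661} = \frac{44217}{547673} - \frac{1}{6478715401661} = \frac{286469358914696764}{3548217500173884853}$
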